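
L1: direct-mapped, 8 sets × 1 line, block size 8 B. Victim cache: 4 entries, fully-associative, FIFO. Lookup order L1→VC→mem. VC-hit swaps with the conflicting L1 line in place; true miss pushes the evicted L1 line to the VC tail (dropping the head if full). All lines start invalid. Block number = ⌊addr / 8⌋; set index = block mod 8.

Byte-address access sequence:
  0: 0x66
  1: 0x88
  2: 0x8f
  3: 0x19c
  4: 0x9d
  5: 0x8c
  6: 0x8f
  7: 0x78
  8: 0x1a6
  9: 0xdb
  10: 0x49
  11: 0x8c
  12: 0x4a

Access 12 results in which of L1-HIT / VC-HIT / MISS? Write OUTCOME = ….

0: 0x66 (blk 12, set 4) → MISS  vc=[]
1: 0x88 (blk 17, set 1) → MISS  vc=[]
2: 0x8f (blk 17, set 1) → L1-HIT  vc=[]
3: 0x19c (blk 51, set 3) → MISS  vc=[]
4: 0x9d (blk 19, set 3) → MISS  vc=[51]
5: 0x8c (blk 17, set 1) → L1-HIT  vc=[51]
6: 0x8f (blk 17, set 1) → L1-HIT  vc=[51]
7: 0x78 (blk 15, set 7) → MISS  vc=[51]
8: 0x1a6 (blk 52, set 4) → MISS  vc=[51, 12]
9: 0xdb (blk 27, set 3) → MISS  vc=[51, 12, 19]
10: 0x49 (blk 9, set 1) → MISS  vc=[51, 12, 19, 17]
11: 0x8c (blk 17, set 1) → VC-HIT  vc=[51, 12, 19, 9]
12: 0x4a (blk 9, set 1) → VC-HIT  vc=[51, 12, 19, 17]

OUTCOME = VC-HIT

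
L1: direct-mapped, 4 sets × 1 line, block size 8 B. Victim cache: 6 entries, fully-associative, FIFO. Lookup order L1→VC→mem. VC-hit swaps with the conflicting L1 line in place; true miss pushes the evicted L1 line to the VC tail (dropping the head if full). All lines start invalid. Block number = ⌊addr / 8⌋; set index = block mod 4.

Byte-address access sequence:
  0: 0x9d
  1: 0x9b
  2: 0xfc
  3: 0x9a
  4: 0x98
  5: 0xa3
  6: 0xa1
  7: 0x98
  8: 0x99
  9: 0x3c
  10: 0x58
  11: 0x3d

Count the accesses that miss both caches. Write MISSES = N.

MISSES = 5

#0 0x9d→b19/s3 MISS; vc=[]
#1 0x9b→b19/s3 L1-HIT; vc=[]
#2 0xfc→b31/s3 MISS; vc=[19]
#3 0x9a→b19/s3 VC-HIT; vc=[31]
#4 0x98→b19/s3 L1-HIT; vc=[31]
#5 0xa3→b20/s0 MISS; vc=[31]
#6 0xa1→b20/s0 L1-HIT; vc=[31]
#7 0x98→b19/s3 L1-HIT; vc=[31]
#8 0x99→b19/s3 L1-HIT; vc=[31]
#9 0x3c→b7/s3 MISS; vc=[31,19]
#10 0x58→b11/s3 MISS; vc=[31,19,7]
#11 0x3d→b7/s3 VC-HIT; vc=[31,19,11]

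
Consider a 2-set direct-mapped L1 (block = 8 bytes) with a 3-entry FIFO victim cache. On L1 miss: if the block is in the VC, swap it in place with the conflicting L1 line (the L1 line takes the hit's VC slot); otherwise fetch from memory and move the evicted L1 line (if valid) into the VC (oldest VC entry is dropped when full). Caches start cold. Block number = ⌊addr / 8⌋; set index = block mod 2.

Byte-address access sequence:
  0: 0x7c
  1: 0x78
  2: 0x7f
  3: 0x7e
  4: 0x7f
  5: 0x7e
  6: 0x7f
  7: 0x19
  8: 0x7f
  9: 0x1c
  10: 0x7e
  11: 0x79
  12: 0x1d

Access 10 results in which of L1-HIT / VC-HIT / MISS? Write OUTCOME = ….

#0 0x7c→b15/s1 MISS; vc=[]
#1 0x78→b15/s1 L1-HIT; vc=[]
#2 0x7f→b15/s1 L1-HIT; vc=[]
#3 0x7e→b15/s1 L1-HIT; vc=[]
#4 0x7f→b15/s1 L1-HIT; vc=[]
#5 0x7e→b15/s1 L1-HIT; vc=[]
#6 0x7f→b15/s1 L1-HIT; vc=[]
#7 0x19→b3/s1 MISS; vc=[15]
#8 0x7f→b15/s1 VC-HIT; vc=[3]
#9 0x1c→b3/s1 VC-HIT; vc=[15]
#10 0x7e→b15/s1 VC-HIT; vc=[3]
#11 0x79→b15/s1 L1-HIT; vc=[3]
#12 0x1d→b3/s1 VC-HIT; vc=[15]

OUTCOME = VC-HIT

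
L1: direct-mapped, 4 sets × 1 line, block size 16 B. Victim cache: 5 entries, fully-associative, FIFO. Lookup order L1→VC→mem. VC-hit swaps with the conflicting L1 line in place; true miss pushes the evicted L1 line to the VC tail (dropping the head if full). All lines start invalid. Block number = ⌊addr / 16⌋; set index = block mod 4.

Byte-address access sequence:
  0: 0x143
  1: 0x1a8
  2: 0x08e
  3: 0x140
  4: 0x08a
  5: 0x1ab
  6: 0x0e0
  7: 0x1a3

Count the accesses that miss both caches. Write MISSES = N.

MISSES = 4

#0 0x143→b20/s0 MISS; vc=[]
#1 0x1a8→b26/s2 MISS; vc=[]
#2 0x8e→b8/s0 MISS; vc=[20]
#3 0x140→b20/s0 VC-HIT; vc=[8]
#4 0x8a→b8/s0 VC-HIT; vc=[20]
#5 0x1ab→b26/s2 L1-HIT; vc=[20]
#6 0xe0→b14/s2 MISS; vc=[20,26]
#7 0x1a3→b26/s2 VC-HIT; vc=[20,14]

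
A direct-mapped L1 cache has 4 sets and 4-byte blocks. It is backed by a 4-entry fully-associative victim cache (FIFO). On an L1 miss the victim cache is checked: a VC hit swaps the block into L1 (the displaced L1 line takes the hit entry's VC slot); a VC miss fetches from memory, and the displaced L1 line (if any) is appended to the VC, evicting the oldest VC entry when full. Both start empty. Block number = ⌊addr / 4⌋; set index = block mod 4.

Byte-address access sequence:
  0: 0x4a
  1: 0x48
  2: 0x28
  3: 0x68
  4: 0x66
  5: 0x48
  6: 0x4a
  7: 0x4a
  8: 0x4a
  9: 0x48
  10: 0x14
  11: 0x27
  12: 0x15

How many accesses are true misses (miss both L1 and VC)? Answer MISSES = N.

MISSES = 6

#0 0x4a→b18/s2 MISS; vc=[]
#1 0x48→b18/s2 L1-HIT; vc=[]
#2 0x28→b10/s2 MISS; vc=[18]
#3 0x68→b26/s2 MISS; vc=[18,10]
#4 0x66→b25/s1 MISS; vc=[18,10]
#5 0x48→b18/s2 VC-HIT; vc=[26,10]
#6 0x4a→b18/s2 L1-HIT; vc=[26,10]
#7 0x4a→b18/s2 L1-HIT; vc=[26,10]
#8 0x4a→b18/s2 L1-HIT; vc=[26,10]
#9 0x48→b18/s2 L1-HIT; vc=[26,10]
#10 0x14→b5/s1 MISS; vc=[26,10,25]
#11 0x27→b9/s1 MISS; vc=[26,10,25,5]
#12 0x15→b5/s1 VC-HIT; vc=[26,10,25,9]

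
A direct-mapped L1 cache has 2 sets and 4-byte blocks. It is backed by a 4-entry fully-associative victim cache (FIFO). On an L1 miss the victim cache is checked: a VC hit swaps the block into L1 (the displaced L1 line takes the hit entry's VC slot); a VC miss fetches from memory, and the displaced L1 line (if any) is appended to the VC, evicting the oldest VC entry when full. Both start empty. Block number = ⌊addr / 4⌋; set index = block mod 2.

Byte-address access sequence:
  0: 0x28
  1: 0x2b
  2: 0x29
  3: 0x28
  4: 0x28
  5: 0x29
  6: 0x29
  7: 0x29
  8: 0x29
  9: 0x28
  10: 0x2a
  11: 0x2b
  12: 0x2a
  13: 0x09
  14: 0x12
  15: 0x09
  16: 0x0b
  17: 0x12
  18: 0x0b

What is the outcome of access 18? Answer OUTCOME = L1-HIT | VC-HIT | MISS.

0: 0x28 (blk 10, set 0) → MISS  vc=[]
1: 0x2b (blk 10, set 0) → L1-HIT  vc=[]
2: 0x29 (blk 10, set 0) → L1-HIT  vc=[]
3: 0x28 (blk 10, set 0) → L1-HIT  vc=[]
4: 0x28 (blk 10, set 0) → L1-HIT  vc=[]
5: 0x29 (blk 10, set 0) → L1-HIT  vc=[]
6: 0x29 (blk 10, set 0) → L1-HIT  vc=[]
7: 0x29 (blk 10, set 0) → L1-HIT  vc=[]
8: 0x29 (blk 10, set 0) → L1-HIT  vc=[]
9: 0x28 (blk 10, set 0) → L1-HIT  vc=[]
10: 0x2a (blk 10, set 0) → L1-HIT  vc=[]
11: 0x2b (blk 10, set 0) → L1-HIT  vc=[]
12: 0x2a (blk 10, set 0) → L1-HIT  vc=[]
13: 0x9 (blk 2, set 0) → MISS  vc=[10]
14: 0x12 (blk 4, set 0) → MISS  vc=[10, 2]
15: 0x9 (blk 2, set 0) → VC-HIT  vc=[10, 4]
16: 0xb (blk 2, set 0) → L1-HIT  vc=[10, 4]
17: 0x12 (blk 4, set 0) → VC-HIT  vc=[10, 2]
18: 0xb (blk 2, set 0) → VC-HIT  vc=[10, 4]

OUTCOME = VC-HIT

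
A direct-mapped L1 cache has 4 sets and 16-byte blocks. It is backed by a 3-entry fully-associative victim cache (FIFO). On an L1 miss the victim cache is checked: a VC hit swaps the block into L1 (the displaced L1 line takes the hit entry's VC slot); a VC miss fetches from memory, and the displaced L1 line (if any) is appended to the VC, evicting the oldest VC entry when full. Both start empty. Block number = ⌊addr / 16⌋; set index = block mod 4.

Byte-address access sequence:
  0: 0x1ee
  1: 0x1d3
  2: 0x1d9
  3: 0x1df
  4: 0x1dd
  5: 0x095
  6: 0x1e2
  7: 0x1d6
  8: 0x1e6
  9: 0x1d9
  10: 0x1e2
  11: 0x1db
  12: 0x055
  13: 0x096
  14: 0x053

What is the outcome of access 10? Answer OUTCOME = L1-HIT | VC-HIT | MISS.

  [0] addr=0x1ee blk=30 s=2: MISS | VC []
  [1] addr=0x1d3 blk=29 s=1: MISS | VC []
  [2] addr=0x1d9 blk=29 s=1: L1-HIT | VC []
  [3] addr=0x1df blk=29 s=1: L1-HIT | VC []
  [4] addr=0x1dd blk=29 s=1: L1-HIT | VC []
  [5] addr=0x95 blk=9 s=1: MISS | VC [29]
  [6] addr=0x1e2 blk=30 s=2: L1-HIT | VC [29]
  [7] addr=0x1d6 blk=29 s=1: VC-HIT | VC [9]
  [8] addr=0x1e6 blk=30 s=2: L1-HIT | VC [9]
  [9] addr=0x1d9 blk=29 s=1: L1-HIT | VC [9]
  [10] addr=0x1e2 blk=30 s=2: L1-HIT | VC [9]
  [11] addr=0x1db blk=29 s=1: L1-HIT | VC [9]
  [12] addr=0x55 blk=5 s=1: MISS | VC [9, 29]
  [13] addr=0x96 blk=9 s=1: VC-HIT | VC [5, 29]
  [14] addr=0x53 blk=5 s=1: VC-HIT | VC [9, 29]

OUTCOME = L1-HIT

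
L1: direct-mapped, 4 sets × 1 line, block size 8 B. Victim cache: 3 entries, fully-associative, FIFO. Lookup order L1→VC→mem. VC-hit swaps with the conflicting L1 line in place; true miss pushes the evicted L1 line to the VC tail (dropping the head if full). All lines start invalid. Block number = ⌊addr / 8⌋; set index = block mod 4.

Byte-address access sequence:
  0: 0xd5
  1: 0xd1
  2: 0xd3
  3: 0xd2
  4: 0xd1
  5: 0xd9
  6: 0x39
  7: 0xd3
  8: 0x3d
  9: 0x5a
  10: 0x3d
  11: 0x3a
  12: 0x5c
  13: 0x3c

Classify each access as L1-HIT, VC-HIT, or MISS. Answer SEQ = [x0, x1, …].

SEQ = [MISS, L1-HIT, L1-HIT, L1-HIT, L1-HIT, MISS, MISS, L1-HIT, L1-HIT, MISS, VC-HIT, L1-HIT, VC-HIT, VC-HIT]

0: 0xd5 (blk 26, set 2) → MISS  vc=[]
1: 0xd1 (blk 26, set 2) → L1-HIT  vc=[]
2: 0xd3 (blk 26, set 2) → L1-HIT  vc=[]
3: 0xd2 (blk 26, set 2) → L1-HIT  vc=[]
4: 0xd1 (blk 26, set 2) → L1-HIT  vc=[]
5: 0xd9 (blk 27, set 3) → MISS  vc=[]
6: 0x39 (blk 7, set 3) → MISS  vc=[27]
7: 0xd3 (blk 26, set 2) → L1-HIT  vc=[27]
8: 0x3d (blk 7, set 3) → L1-HIT  vc=[27]
9: 0x5a (blk 11, set 3) → MISS  vc=[27, 7]
10: 0x3d (blk 7, set 3) → VC-HIT  vc=[27, 11]
11: 0x3a (blk 7, set 3) → L1-HIT  vc=[27, 11]
12: 0x5c (blk 11, set 3) → VC-HIT  vc=[27, 7]
13: 0x3c (blk 7, set 3) → VC-HIT  vc=[27, 11]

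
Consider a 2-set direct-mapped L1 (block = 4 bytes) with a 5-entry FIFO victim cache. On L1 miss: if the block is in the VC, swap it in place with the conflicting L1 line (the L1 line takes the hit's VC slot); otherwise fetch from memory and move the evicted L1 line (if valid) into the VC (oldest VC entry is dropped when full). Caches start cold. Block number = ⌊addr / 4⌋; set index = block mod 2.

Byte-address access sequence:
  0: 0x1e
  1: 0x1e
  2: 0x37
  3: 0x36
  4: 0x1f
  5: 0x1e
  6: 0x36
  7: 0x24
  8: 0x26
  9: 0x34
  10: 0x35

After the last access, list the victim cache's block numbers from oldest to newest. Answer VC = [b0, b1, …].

VC = [7, 9]

  [0] addr=0x1e blk=7 s=1: MISS | VC []
  [1] addr=0x1e blk=7 s=1: L1-HIT | VC []
  [2] addr=0x37 blk=13 s=1: MISS | VC [7]
  [3] addr=0x36 blk=13 s=1: L1-HIT | VC [7]
  [4] addr=0x1f blk=7 s=1: VC-HIT | VC [13]
  [5] addr=0x1e blk=7 s=1: L1-HIT | VC [13]
  [6] addr=0x36 blk=13 s=1: VC-HIT | VC [7]
  [7] addr=0x24 blk=9 s=1: MISS | VC [7, 13]
  [8] addr=0x26 blk=9 s=1: L1-HIT | VC [7, 13]
  [9] addr=0x34 blk=13 s=1: VC-HIT | VC [7, 9]
  [10] addr=0x35 blk=13 s=1: L1-HIT | VC [7, 9]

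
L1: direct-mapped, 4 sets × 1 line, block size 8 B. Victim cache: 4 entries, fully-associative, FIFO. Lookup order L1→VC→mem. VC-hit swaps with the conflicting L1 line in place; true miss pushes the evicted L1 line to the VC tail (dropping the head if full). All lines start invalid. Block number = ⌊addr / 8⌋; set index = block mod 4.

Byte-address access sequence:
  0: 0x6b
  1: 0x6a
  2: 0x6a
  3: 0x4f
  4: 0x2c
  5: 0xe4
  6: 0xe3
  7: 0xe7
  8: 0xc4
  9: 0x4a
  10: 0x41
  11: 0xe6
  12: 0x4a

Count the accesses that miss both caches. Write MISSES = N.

  [0] addr=0x6b blk=13 s=1: MISS | VC []
  [1] addr=0x6a blk=13 s=1: L1-HIT | VC []
  [2] addr=0x6a blk=13 s=1: L1-HIT | VC []
  [3] addr=0x4f blk=9 s=1: MISS | VC [13]
  [4] addr=0x2c blk=5 s=1: MISS | VC [13, 9]
  [5] addr=0xe4 blk=28 s=0: MISS | VC [13, 9]
  [6] addr=0xe3 blk=28 s=0: L1-HIT | VC [13, 9]
  [7] addr=0xe7 blk=28 s=0: L1-HIT | VC [13, 9]
  [8] addr=0xc4 blk=24 s=0: MISS | VC [13, 9, 28]
  [9] addr=0x4a blk=9 s=1: VC-HIT | VC [13, 5, 28]
  [10] addr=0x41 blk=8 s=0: MISS | VC [13, 5, 28, 24]
  [11] addr=0xe6 blk=28 s=0: VC-HIT | VC [13, 5, 8, 24]
  [12] addr=0x4a blk=9 s=1: L1-HIT | VC [13, 5, 8, 24]

MISSES = 6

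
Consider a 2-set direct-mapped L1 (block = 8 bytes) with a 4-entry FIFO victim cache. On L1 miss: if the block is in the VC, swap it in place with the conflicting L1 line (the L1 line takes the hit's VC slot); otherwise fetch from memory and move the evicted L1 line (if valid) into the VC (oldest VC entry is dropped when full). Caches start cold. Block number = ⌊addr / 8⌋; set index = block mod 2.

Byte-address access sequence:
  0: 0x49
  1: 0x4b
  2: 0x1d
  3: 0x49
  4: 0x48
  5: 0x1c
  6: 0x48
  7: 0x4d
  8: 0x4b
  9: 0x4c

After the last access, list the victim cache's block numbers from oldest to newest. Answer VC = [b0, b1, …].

VC = [3]

#0 0x49→b9/s1 MISS; vc=[]
#1 0x4b→b9/s1 L1-HIT; vc=[]
#2 0x1d→b3/s1 MISS; vc=[9]
#3 0x49→b9/s1 VC-HIT; vc=[3]
#4 0x48→b9/s1 L1-HIT; vc=[3]
#5 0x1c→b3/s1 VC-HIT; vc=[9]
#6 0x48→b9/s1 VC-HIT; vc=[3]
#7 0x4d→b9/s1 L1-HIT; vc=[3]
#8 0x4b→b9/s1 L1-HIT; vc=[3]
#9 0x4c→b9/s1 L1-HIT; vc=[3]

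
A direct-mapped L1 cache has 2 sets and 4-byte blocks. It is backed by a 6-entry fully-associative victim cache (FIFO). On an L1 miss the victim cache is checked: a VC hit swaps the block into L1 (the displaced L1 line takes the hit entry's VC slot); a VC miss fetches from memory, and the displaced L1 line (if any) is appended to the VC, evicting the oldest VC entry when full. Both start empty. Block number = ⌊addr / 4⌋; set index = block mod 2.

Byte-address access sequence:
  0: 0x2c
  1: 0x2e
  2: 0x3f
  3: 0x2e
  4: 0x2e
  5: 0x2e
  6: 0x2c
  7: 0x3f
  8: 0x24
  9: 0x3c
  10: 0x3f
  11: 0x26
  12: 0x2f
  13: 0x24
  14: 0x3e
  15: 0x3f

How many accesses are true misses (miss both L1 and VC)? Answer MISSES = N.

MISSES = 3

0: 0x2c (blk 11, set 1) → MISS  vc=[]
1: 0x2e (blk 11, set 1) → L1-HIT  vc=[]
2: 0x3f (blk 15, set 1) → MISS  vc=[11]
3: 0x2e (blk 11, set 1) → VC-HIT  vc=[15]
4: 0x2e (blk 11, set 1) → L1-HIT  vc=[15]
5: 0x2e (blk 11, set 1) → L1-HIT  vc=[15]
6: 0x2c (blk 11, set 1) → L1-HIT  vc=[15]
7: 0x3f (blk 15, set 1) → VC-HIT  vc=[11]
8: 0x24 (blk 9, set 1) → MISS  vc=[11, 15]
9: 0x3c (blk 15, set 1) → VC-HIT  vc=[11, 9]
10: 0x3f (blk 15, set 1) → L1-HIT  vc=[11, 9]
11: 0x26 (blk 9, set 1) → VC-HIT  vc=[11, 15]
12: 0x2f (blk 11, set 1) → VC-HIT  vc=[9, 15]
13: 0x24 (blk 9, set 1) → VC-HIT  vc=[11, 15]
14: 0x3e (blk 15, set 1) → VC-HIT  vc=[11, 9]
15: 0x3f (blk 15, set 1) → L1-HIT  vc=[11, 9]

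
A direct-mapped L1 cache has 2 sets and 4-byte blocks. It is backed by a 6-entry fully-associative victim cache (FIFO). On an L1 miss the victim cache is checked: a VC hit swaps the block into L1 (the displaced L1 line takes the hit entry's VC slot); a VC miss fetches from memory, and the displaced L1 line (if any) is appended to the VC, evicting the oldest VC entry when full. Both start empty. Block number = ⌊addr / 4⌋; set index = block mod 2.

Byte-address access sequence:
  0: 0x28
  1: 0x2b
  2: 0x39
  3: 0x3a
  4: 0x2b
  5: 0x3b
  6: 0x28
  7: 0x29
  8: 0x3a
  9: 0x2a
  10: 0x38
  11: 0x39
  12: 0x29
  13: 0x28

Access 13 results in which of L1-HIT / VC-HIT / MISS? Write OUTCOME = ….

#0 0x28→b10/s0 MISS; vc=[]
#1 0x2b→b10/s0 L1-HIT; vc=[]
#2 0x39→b14/s0 MISS; vc=[10]
#3 0x3a→b14/s0 L1-HIT; vc=[10]
#4 0x2b→b10/s0 VC-HIT; vc=[14]
#5 0x3b→b14/s0 VC-HIT; vc=[10]
#6 0x28→b10/s0 VC-HIT; vc=[14]
#7 0x29→b10/s0 L1-HIT; vc=[14]
#8 0x3a→b14/s0 VC-HIT; vc=[10]
#9 0x2a→b10/s0 VC-HIT; vc=[14]
#10 0x38→b14/s0 VC-HIT; vc=[10]
#11 0x39→b14/s0 L1-HIT; vc=[10]
#12 0x29→b10/s0 VC-HIT; vc=[14]
#13 0x28→b10/s0 L1-HIT; vc=[14]

OUTCOME = L1-HIT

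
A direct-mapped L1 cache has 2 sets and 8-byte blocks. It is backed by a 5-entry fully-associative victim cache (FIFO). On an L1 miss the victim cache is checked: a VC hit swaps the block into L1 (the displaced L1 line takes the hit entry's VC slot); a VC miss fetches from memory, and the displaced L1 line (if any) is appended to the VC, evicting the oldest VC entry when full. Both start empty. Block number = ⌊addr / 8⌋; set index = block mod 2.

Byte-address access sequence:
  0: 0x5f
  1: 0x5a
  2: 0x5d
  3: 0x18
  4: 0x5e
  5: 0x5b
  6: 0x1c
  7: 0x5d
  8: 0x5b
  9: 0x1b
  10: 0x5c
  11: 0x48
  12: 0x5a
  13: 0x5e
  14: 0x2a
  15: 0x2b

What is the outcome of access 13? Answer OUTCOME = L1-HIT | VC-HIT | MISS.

0: 0x5f (blk 11, set 1) → MISS  vc=[]
1: 0x5a (blk 11, set 1) → L1-HIT  vc=[]
2: 0x5d (blk 11, set 1) → L1-HIT  vc=[]
3: 0x18 (blk 3, set 1) → MISS  vc=[11]
4: 0x5e (blk 11, set 1) → VC-HIT  vc=[3]
5: 0x5b (blk 11, set 1) → L1-HIT  vc=[3]
6: 0x1c (blk 3, set 1) → VC-HIT  vc=[11]
7: 0x5d (blk 11, set 1) → VC-HIT  vc=[3]
8: 0x5b (blk 11, set 1) → L1-HIT  vc=[3]
9: 0x1b (blk 3, set 1) → VC-HIT  vc=[11]
10: 0x5c (blk 11, set 1) → VC-HIT  vc=[3]
11: 0x48 (blk 9, set 1) → MISS  vc=[3, 11]
12: 0x5a (blk 11, set 1) → VC-HIT  vc=[3, 9]
13: 0x5e (blk 11, set 1) → L1-HIT  vc=[3, 9]
14: 0x2a (blk 5, set 1) → MISS  vc=[3, 9, 11]
15: 0x2b (blk 5, set 1) → L1-HIT  vc=[3, 9, 11]

OUTCOME = L1-HIT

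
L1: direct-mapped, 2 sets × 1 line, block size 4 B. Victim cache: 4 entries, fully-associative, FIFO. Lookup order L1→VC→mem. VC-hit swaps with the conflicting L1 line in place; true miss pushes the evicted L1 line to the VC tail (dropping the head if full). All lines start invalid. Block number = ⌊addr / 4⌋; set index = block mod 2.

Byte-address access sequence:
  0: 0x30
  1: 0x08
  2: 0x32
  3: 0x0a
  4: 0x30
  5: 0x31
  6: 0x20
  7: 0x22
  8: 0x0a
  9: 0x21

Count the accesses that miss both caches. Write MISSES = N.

MISSES = 3

0: 0x30 (blk 12, set 0) → MISS  vc=[]
1: 0x8 (blk 2, set 0) → MISS  vc=[12]
2: 0x32 (blk 12, set 0) → VC-HIT  vc=[2]
3: 0xa (blk 2, set 0) → VC-HIT  vc=[12]
4: 0x30 (blk 12, set 0) → VC-HIT  vc=[2]
5: 0x31 (blk 12, set 0) → L1-HIT  vc=[2]
6: 0x20 (blk 8, set 0) → MISS  vc=[2, 12]
7: 0x22 (blk 8, set 0) → L1-HIT  vc=[2, 12]
8: 0xa (blk 2, set 0) → VC-HIT  vc=[8, 12]
9: 0x21 (blk 8, set 0) → VC-HIT  vc=[2, 12]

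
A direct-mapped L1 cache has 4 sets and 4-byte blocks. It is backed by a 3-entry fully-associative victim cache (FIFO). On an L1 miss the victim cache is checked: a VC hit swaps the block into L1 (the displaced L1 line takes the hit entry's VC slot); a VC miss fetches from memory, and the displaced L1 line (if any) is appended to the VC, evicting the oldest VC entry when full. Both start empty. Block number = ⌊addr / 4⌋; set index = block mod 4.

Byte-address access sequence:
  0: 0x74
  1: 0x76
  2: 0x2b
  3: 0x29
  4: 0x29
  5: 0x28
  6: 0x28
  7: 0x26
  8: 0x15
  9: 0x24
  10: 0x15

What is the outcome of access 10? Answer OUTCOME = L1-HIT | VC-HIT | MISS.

0: 0x74 (blk 29, set 1) → MISS  vc=[]
1: 0x76 (blk 29, set 1) → L1-HIT  vc=[]
2: 0x2b (blk 10, set 2) → MISS  vc=[]
3: 0x29 (blk 10, set 2) → L1-HIT  vc=[]
4: 0x29 (blk 10, set 2) → L1-HIT  vc=[]
5: 0x28 (blk 10, set 2) → L1-HIT  vc=[]
6: 0x28 (blk 10, set 2) → L1-HIT  vc=[]
7: 0x26 (blk 9, set 1) → MISS  vc=[29]
8: 0x15 (blk 5, set 1) → MISS  vc=[29, 9]
9: 0x24 (blk 9, set 1) → VC-HIT  vc=[29, 5]
10: 0x15 (blk 5, set 1) → VC-HIT  vc=[29, 9]

OUTCOME = VC-HIT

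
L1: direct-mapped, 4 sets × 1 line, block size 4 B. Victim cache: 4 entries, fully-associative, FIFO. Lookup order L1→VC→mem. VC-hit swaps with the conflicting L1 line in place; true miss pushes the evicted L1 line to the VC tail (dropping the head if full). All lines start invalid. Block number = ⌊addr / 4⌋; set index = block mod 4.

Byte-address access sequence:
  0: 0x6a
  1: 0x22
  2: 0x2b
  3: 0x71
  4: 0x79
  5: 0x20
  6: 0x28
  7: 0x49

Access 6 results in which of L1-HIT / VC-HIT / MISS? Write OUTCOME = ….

0: 0x6a (blk 26, set 2) → MISS  vc=[]
1: 0x22 (blk 8, set 0) → MISS  vc=[]
2: 0x2b (blk 10, set 2) → MISS  vc=[26]
3: 0x71 (blk 28, set 0) → MISS  vc=[26, 8]
4: 0x79 (blk 30, set 2) → MISS  vc=[26, 8, 10]
5: 0x20 (blk 8, set 0) → VC-HIT  vc=[26, 28, 10]
6: 0x28 (blk 10, set 2) → VC-HIT  vc=[26, 28, 30]
7: 0x49 (blk 18, set 2) → MISS  vc=[26, 28, 30, 10]

OUTCOME = VC-HIT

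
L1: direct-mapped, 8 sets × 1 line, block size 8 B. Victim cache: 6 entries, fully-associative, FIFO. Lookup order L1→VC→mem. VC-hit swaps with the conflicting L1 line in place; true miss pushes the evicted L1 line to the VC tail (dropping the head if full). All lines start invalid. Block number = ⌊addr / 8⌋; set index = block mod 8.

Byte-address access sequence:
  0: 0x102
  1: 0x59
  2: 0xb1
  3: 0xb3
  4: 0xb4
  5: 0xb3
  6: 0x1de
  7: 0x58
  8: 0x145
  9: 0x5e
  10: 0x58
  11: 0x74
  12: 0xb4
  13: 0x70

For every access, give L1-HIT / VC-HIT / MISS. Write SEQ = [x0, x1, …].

  [0] addr=0x102 blk=32 s=0: MISS | VC []
  [1] addr=0x59 blk=11 s=3: MISS | VC []
  [2] addr=0xb1 blk=22 s=6: MISS | VC []
  [3] addr=0xb3 blk=22 s=6: L1-HIT | VC []
  [4] addr=0xb4 blk=22 s=6: L1-HIT | VC []
  [5] addr=0xb3 blk=22 s=6: L1-HIT | VC []
  [6] addr=0x1de blk=59 s=3: MISS | VC [11]
  [7] addr=0x58 blk=11 s=3: VC-HIT | VC [59]
  [8] addr=0x145 blk=40 s=0: MISS | VC [59, 32]
  [9] addr=0x5e blk=11 s=3: L1-HIT | VC [59, 32]
  [10] addr=0x58 blk=11 s=3: L1-HIT | VC [59, 32]
  [11] addr=0x74 blk=14 s=6: MISS | VC [59, 32, 22]
  [12] addr=0xb4 blk=22 s=6: VC-HIT | VC [59, 32, 14]
  [13] addr=0x70 blk=14 s=6: VC-HIT | VC [59, 32, 22]

SEQ = [MISS, MISS, MISS, L1-HIT, L1-HIT, L1-HIT, MISS, VC-HIT, MISS, L1-HIT, L1-HIT, MISS, VC-HIT, VC-HIT]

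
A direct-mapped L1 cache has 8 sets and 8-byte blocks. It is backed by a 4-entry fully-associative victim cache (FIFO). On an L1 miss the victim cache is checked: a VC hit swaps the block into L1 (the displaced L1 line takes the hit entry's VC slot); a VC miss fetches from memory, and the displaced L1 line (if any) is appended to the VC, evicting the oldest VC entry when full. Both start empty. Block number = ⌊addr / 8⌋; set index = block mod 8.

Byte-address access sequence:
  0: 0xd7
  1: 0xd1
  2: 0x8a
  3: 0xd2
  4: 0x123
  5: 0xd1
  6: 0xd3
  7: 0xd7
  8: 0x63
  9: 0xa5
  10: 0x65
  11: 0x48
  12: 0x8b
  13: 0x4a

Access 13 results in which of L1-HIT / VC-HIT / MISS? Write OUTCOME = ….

OUTCOME = VC-HIT

  [0] addr=0xd7 blk=26 s=2: MISS | VC []
  [1] addr=0xd1 blk=26 s=2: L1-HIT | VC []
  [2] addr=0x8a blk=17 s=1: MISS | VC []
  [3] addr=0xd2 blk=26 s=2: L1-HIT | VC []
  [4] addr=0x123 blk=36 s=4: MISS | VC []
  [5] addr=0xd1 blk=26 s=2: L1-HIT | VC []
  [6] addr=0xd3 blk=26 s=2: L1-HIT | VC []
  [7] addr=0xd7 blk=26 s=2: L1-HIT | VC []
  [8] addr=0x63 blk=12 s=4: MISS | VC [36]
  [9] addr=0xa5 blk=20 s=4: MISS | VC [36, 12]
  [10] addr=0x65 blk=12 s=4: VC-HIT | VC [36, 20]
  [11] addr=0x48 blk=9 s=1: MISS | VC [36, 20, 17]
  [12] addr=0x8b blk=17 s=1: VC-HIT | VC [36, 20, 9]
  [13] addr=0x4a blk=9 s=1: VC-HIT | VC [36, 20, 17]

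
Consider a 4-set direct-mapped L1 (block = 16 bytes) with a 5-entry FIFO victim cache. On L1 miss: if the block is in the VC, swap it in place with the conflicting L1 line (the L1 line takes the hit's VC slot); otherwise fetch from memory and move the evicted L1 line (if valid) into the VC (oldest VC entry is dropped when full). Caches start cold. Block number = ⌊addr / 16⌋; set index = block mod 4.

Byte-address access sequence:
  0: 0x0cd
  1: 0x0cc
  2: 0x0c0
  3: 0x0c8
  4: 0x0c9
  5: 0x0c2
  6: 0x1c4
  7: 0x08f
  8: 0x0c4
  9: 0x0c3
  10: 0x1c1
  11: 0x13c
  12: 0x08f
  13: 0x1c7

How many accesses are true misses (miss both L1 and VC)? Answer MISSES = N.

#0 0xcd→b12/s0 MISS; vc=[]
#1 0xcc→b12/s0 L1-HIT; vc=[]
#2 0xc0→b12/s0 L1-HIT; vc=[]
#3 0xc8→b12/s0 L1-HIT; vc=[]
#4 0xc9→b12/s0 L1-HIT; vc=[]
#5 0xc2→b12/s0 L1-HIT; vc=[]
#6 0x1c4→b28/s0 MISS; vc=[12]
#7 0x8f→b8/s0 MISS; vc=[12,28]
#8 0xc4→b12/s0 VC-HIT; vc=[8,28]
#9 0xc3→b12/s0 L1-HIT; vc=[8,28]
#10 0x1c1→b28/s0 VC-HIT; vc=[8,12]
#11 0x13c→b19/s3 MISS; vc=[8,12]
#12 0x8f→b8/s0 VC-HIT; vc=[28,12]
#13 0x1c7→b28/s0 VC-HIT; vc=[8,12]

MISSES = 4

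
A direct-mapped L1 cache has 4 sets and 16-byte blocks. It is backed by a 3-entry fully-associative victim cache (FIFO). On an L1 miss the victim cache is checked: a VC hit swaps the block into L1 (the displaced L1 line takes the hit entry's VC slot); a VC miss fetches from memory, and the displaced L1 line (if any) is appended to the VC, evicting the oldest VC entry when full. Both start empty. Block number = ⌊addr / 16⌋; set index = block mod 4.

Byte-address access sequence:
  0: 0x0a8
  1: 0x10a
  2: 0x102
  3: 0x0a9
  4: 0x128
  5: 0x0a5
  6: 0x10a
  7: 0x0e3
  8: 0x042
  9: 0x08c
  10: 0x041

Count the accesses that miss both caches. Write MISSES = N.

MISSES = 6

  [0] addr=0xa8 blk=10 s=2: MISS | VC []
  [1] addr=0x10a blk=16 s=0: MISS | VC []
  [2] addr=0x102 blk=16 s=0: L1-HIT | VC []
  [3] addr=0xa9 blk=10 s=2: L1-HIT | VC []
  [4] addr=0x128 blk=18 s=2: MISS | VC [10]
  [5] addr=0xa5 blk=10 s=2: VC-HIT | VC [18]
  [6] addr=0x10a blk=16 s=0: L1-HIT | VC [18]
  [7] addr=0xe3 blk=14 s=2: MISS | VC [18, 10]
  [8] addr=0x42 blk=4 s=0: MISS | VC [18, 10, 16]
  [9] addr=0x8c blk=8 s=0: MISS | VC [10, 16, 4]
  [10] addr=0x41 blk=4 s=0: VC-HIT | VC [10, 16, 8]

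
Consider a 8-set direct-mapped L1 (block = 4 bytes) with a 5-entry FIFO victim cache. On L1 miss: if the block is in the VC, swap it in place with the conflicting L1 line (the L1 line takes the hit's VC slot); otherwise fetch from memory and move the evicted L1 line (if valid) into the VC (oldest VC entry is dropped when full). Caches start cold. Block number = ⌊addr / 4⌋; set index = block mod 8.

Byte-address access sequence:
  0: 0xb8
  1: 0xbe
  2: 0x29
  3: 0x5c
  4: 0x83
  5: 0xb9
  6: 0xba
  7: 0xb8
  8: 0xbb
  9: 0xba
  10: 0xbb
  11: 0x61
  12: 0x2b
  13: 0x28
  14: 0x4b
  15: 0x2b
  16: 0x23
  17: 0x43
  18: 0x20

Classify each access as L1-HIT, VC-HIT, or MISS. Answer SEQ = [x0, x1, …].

SEQ = [MISS, MISS, MISS, MISS, MISS, L1-HIT, L1-HIT, L1-HIT, L1-HIT, L1-HIT, L1-HIT, MISS, L1-HIT, L1-HIT, MISS, VC-HIT, MISS, MISS, VC-HIT]

#0 0xb8→b46/s6 MISS; vc=[]
#1 0xbe→b47/s7 MISS; vc=[]
#2 0x29→b10/s2 MISS; vc=[]
#3 0x5c→b23/s7 MISS; vc=[47]
#4 0x83→b32/s0 MISS; vc=[47]
#5 0xb9→b46/s6 L1-HIT; vc=[47]
#6 0xba→b46/s6 L1-HIT; vc=[47]
#7 0xb8→b46/s6 L1-HIT; vc=[47]
#8 0xbb→b46/s6 L1-HIT; vc=[47]
#9 0xba→b46/s6 L1-HIT; vc=[47]
#10 0xbb→b46/s6 L1-HIT; vc=[47]
#11 0x61→b24/s0 MISS; vc=[47,32]
#12 0x2b→b10/s2 L1-HIT; vc=[47,32]
#13 0x28→b10/s2 L1-HIT; vc=[47,32]
#14 0x4b→b18/s2 MISS; vc=[47,32,10]
#15 0x2b→b10/s2 VC-HIT; vc=[47,32,18]
#16 0x23→b8/s0 MISS; vc=[47,32,18,24]
#17 0x43→b16/s0 MISS; vc=[47,32,18,24,8]
#18 0x20→b8/s0 VC-HIT; vc=[47,32,18,24,16]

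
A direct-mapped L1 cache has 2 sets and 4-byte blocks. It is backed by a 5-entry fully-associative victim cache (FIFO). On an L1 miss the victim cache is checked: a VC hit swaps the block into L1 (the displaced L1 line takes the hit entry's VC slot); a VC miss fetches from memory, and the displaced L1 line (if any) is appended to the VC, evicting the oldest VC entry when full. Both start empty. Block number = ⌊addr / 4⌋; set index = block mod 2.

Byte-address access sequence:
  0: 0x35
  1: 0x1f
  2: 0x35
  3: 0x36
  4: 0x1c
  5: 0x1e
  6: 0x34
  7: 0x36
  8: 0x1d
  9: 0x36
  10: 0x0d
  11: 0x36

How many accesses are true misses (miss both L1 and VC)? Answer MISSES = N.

#0 0x35→b13/s1 MISS; vc=[]
#1 0x1f→b7/s1 MISS; vc=[13]
#2 0x35→b13/s1 VC-HIT; vc=[7]
#3 0x36→b13/s1 L1-HIT; vc=[7]
#4 0x1c→b7/s1 VC-HIT; vc=[13]
#5 0x1e→b7/s1 L1-HIT; vc=[13]
#6 0x34→b13/s1 VC-HIT; vc=[7]
#7 0x36→b13/s1 L1-HIT; vc=[7]
#8 0x1d→b7/s1 VC-HIT; vc=[13]
#9 0x36→b13/s1 VC-HIT; vc=[7]
#10 0xd→b3/s1 MISS; vc=[7,13]
#11 0x36→b13/s1 VC-HIT; vc=[7,3]

MISSES = 3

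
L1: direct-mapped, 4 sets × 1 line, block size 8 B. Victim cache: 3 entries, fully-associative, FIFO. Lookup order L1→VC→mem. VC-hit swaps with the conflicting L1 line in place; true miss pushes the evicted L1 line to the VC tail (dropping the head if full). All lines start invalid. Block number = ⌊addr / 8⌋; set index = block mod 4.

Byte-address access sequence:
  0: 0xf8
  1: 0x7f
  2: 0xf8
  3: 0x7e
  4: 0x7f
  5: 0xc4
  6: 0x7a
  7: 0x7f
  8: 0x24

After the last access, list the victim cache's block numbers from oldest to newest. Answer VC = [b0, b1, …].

  [0] addr=0xf8 blk=31 s=3: MISS | VC []
  [1] addr=0x7f blk=15 s=3: MISS | VC [31]
  [2] addr=0xf8 blk=31 s=3: VC-HIT | VC [15]
  [3] addr=0x7e blk=15 s=3: VC-HIT | VC [31]
  [4] addr=0x7f blk=15 s=3: L1-HIT | VC [31]
  [5] addr=0xc4 blk=24 s=0: MISS | VC [31]
  [6] addr=0x7a blk=15 s=3: L1-HIT | VC [31]
  [7] addr=0x7f blk=15 s=3: L1-HIT | VC [31]
  [8] addr=0x24 blk=4 s=0: MISS | VC [31, 24]

VC = [31, 24]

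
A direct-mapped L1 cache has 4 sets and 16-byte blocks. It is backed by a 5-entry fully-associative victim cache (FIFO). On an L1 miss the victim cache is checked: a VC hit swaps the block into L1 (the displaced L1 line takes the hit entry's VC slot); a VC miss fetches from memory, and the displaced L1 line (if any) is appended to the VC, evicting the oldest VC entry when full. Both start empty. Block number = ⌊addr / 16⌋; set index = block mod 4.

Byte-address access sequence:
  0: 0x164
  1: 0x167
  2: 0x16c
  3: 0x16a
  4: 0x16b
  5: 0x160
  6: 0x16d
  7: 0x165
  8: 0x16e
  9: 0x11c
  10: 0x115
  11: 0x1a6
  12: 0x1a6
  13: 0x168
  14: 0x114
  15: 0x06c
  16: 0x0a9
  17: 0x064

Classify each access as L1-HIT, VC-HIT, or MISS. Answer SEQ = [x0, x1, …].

SEQ = [MISS, L1-HIT, L1-HIT, L1-HIT, L1-HIT, L1-HIT, L1-HIT, L1-HIT, L1-HIT, MISS, L1-HIT, MISS, L1-HIT, VC-HIT, L1-HIT, MISS, MISS, VC-HIT]

0: 0x164 (blk 22, set 2) → MISS  vc=[]
1: 0x167 (blk 22, set 2) → L1-HIT  vc=[]
2: 0x16c (blk 22, set 2) → L1-HIT  vc=[]
3: 0x16a (blk 22, set 2) → L1-HIT  vc=[]
4: 0x16b (blk 22, set 2) → L1-HIT  vc=[]
5: 0x160 (blk 22, set 2) → L1-HIT  vc=[]
6: 0x16d (blk 22, set 2) → L1-HIT  vc=[]
7: 0x165 (blk 22, set 2) → L1-HIT  vc=[]
8: 0x16e (blk 22, set 2) → L1-HIT  vc=[]
9: 0x11c (blk 17, set 1) → MISS  vc=[]
10: 0x115 (blk 17, set 1) → L1-HIT  vc=[]
11: 0x1a6 (blk 26, set 2) → MISS  vc=[22]
12: 0x1a6 (blk 26, set 2) → L1-HIT  vc=[22]
13: 0x168 (blk 22, set 2) → VC-HIT  vc=[26]
14: 0x114 (blk 17, set 1) → L1-HIT  vc=[26]
15: 0x6c (blk 6, set 2) → MISS  vc=[26, 22]
16: 0xa9 (blk 10, set 2) → MISS  vc=[26, 22, 6]
17: 0x64 (blk 6, set 2) → VC-HIT  vc=[26, 22, 10]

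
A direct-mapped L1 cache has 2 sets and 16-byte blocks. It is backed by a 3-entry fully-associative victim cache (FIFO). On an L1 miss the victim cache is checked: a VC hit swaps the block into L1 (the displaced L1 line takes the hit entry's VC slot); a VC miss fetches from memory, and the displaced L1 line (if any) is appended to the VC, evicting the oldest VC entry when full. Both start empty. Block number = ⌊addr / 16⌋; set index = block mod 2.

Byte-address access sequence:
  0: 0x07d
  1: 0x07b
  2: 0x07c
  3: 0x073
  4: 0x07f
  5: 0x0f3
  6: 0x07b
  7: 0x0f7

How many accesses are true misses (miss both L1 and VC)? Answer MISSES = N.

MISSES = 2

  [0] addr=0x7d blk=7 s=1: MISS | VC []
  [1] addr=0x7b blk=7 s=1: L1-HIT | VC []
  [2] addr=0x7c blk=7 s=1: L1-HIT | VC []
  [3] addr=0x73 blk=7 s=1: L1-HIT | VC []
  [4] addr=0x7f blk=7 s=1: L1-HIT | VC []
  [5] addr=0xf3 blk=15 s=1: MISS | VC [7]
  [6] addr=0x7b blk=7 s=1: VC-HIT | VC [15]
  [7] addr=0xf7 blk=15 s=1: VC-HIT | VC [7]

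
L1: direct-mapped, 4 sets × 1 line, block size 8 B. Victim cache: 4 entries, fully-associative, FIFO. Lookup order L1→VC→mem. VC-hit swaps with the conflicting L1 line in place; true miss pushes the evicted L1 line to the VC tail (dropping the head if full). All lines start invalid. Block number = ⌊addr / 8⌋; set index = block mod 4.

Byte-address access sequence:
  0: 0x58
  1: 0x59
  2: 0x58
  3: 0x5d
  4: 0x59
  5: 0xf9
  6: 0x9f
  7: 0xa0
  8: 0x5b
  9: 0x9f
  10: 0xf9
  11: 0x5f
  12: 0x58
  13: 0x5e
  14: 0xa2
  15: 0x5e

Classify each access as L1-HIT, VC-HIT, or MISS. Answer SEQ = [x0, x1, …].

  [0] addr=0x58 blk=11 s=3: MISS | VC []
  [1] addr=0x59 blk=11 s=3: L1-HIT | VC []
  [2] addr=0x58 blk=11 s=3: L1-HIT | VC []
  [3] addr=0x5d blk=11 s=3: L1-HIT | VC []
  [4] addr=0x59 blk=11 s=3: L1-HIT | VC []
  [5] addr=0xf9 blk=31 s=3: MISS | VC [11]
  [6] addr=0x9f blk=19 s=3: MISS | VC [11, 31]
  [7] addr=0xa0 blk=20 s=0: MISS | VC [11, 31]
  [8] addr=0x5b blk=11 s=3: VC-HIT | VC [19, 31]
  [9] addr=0x9f blk=19 s=3: VC-HIT | VC [11, 31]
  [10] addr=0xf9 blk=31 s=3: VC-HIT | VC [11, 19]
  [11] addr=0x5f blk=11 s=3: VC-HIT | VC [31, 19]
  [12] addr=0x58 blk=11 s=3: L1-HIT | VC [31, 19]
  [13] addr=0x5e blk=11 s=3: L1-HIT | VC [31, 19]
  [14] addr=0xa2 blk=20 s=0: L1-HIT | VC [31, 19]
  [15] addr=0x5e blk=11 s=3: L1-HIT | VC [31, 19]

SEQ = [MISS, L1-HIT, L1-HIT, L1-HIT, L1-HIT, MISS, MISS, MISS, VC-HIT, VC-HIT, VC-HIT, VC-HIT, L1-HIT, L1-HIT, L1-HIT, L1-HIT]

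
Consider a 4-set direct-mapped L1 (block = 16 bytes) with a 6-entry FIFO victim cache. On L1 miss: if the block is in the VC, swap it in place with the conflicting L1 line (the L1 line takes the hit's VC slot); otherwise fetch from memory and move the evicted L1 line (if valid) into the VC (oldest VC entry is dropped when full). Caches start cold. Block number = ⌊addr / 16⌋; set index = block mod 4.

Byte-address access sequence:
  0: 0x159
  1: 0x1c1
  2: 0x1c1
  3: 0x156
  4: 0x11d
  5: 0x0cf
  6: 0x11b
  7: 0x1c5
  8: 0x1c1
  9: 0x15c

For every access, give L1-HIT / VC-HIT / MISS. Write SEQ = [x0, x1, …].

SEQ = [MISS, MISS, L1-HIT, L1-HIT, MISS, MISS, L1-HIT, VC-HIT, L1-HIT, VC-HIT]

#0 0x159→b21/s1 MISS; vc=[]
#1 0x1c1→b28/s0 MISS; vc=[]
#2 0x1c1→b28/s0 L1-HIT; vc=[]
#3 0x156→b21/s1 L1-HIT; vc=[]
#4 0x11d→b17/s1 MISS; vc=[21]
#5 0xcf→b12/s0 MISS; vc=[21,28]
#6 0x11b→b17/s1 L1-HIT; vc=[21,28]
#7 0x1c5→b28/s0 VC-HIT; vc=[21,12]
#8 0x1c1→b28/s0 L1-HIT; vc=[21,12]
#9 0x15c→b21/s1 VC-HIT; vc=[17,12]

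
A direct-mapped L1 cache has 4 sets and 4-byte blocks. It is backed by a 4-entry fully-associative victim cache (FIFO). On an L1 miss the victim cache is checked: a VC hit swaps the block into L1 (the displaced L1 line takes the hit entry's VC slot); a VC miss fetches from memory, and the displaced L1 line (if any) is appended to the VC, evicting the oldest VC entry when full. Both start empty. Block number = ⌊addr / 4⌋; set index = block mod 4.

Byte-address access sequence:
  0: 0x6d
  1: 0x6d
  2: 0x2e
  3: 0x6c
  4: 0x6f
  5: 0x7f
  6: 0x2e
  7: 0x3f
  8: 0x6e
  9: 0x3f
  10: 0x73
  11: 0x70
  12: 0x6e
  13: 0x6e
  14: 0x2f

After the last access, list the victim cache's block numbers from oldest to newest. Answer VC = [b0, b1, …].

#0 0x6d→b27/s3 MISS; vc=[]
#1 0x6d→b27/s3 L1-HIT; vc=[]
#2 0x2e→b11/s3 MISS; vc=[27]
#3 0x6c→b27/s3 VC-HIT; vc=[11]
#4 0x6f→b27/s3 L1-HIT; vc=[11]
#5 0x7f→b31/s3 MISS; vc=[11,27]
#6 0x2e→b11/s3 VC-HIT; vc=[31,27]
#7 0x3f→b15/s3 MISS; vc=[31,27,11]
#8 0x6e→b27/s3 VC-HIT; vc=[31,15,11]
#9 0x3f→b15/s3 VC-HIT; vc=[31,27,11]
#10 0x73→b28/s0 MISS; vc=[31,27,11]
#11 0x70→b28/s0 L1-HIT; vc=[31,27,11]
#12 0x6e→b27/s3 VC-HIT; vc=[31,15,11]
#13 0x6e→b27/s3 L1-HIT; vc=[31,15,11]
#14 0x2f→b11/s3 VC-HIT; vc=[31,15,27]

VC = [31, 15, 27]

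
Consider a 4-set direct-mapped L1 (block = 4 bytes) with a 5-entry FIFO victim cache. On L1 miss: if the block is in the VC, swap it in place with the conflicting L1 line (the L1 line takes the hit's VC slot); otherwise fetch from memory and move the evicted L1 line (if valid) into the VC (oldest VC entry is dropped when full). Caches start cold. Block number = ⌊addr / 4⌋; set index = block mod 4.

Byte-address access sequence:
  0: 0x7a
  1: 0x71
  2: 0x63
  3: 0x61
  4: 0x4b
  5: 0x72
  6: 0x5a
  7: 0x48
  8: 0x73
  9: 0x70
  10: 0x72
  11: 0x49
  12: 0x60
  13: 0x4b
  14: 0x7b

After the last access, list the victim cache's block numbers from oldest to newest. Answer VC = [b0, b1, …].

  [0] addr=0x7a blk=30 s=2: MISS | VC []
  [1] addr=0x71 blk=28 s=0: MISS | VC []
  [2] addr=0x63 blk=24 s=0: MISS | VC [28]
  [3] addr=0x61 blk=24 s=0: L1-HIT | VC [28]
  [4] addr=0x4b blk=18 s=2: MISS | VC [28, 30]
  [5] addr=0x72 blk=28 s=0: VC-HIT | VC [24, 30]
  [6] addr=0x5a blk=22 s=2: MISS | VC [24, 30, 18]
  [7] addr=0x48 blk=18 s=2: VC-HIT | VC [24, 30, 22]
  [8] addr=0x73 blk=28 s=0: L1-HIT | VC [24, 30, 22]
  [9] addr=0x70 blk=28 s=0: L1-HIT | VC [24, 30, 22]
  [10] addr=0x72 blk=28 s=0: L1-HIT | VC [24, 30, 22]
  [11] addr=0x49 blk=18 s=2: L1-HIT | VC [24, 30, 22]
  [12] addr=0x60 blk=24 s=0: VC-HIT | VC [28, 30, 22]
  [13] addr=0x4b blk=18 s=2: L1-HIT | VC [28, 30, 22]
  [14] addr=0x7b blk=30 s=2: VC-HIT | VC [28, 18, 22]

VC = [28, 18, 22]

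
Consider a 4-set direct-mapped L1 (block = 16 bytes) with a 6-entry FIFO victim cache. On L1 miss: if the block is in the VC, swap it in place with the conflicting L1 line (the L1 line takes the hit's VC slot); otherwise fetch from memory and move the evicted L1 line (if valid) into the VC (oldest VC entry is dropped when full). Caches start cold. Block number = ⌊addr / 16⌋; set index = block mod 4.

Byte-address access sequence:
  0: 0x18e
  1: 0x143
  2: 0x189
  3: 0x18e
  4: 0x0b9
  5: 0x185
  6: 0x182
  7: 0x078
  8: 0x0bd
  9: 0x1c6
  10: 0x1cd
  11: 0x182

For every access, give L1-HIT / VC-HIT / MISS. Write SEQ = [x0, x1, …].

  [0] addr=0x18e blk=24 s=0: MISS | VC []
  [1] addr=0x143 blk=20 s=0: MISS | VC [24]
  [2] addr=0x189 blk=24 s=0: VC-HIT | VC [20]
  [3] addr=0x18e blk=24 s=0: L1-HIT | VC [20]
  [4] addr=0xb9 blk=11 s=3: MISS | VC [20]
  [5] addr=0x185 blk=24 s=0: L1-HIT | VC [20]
  [6] addr=0x182 blk=24 s=0: L1-HIT | VC [20]
  [7] addr=0x78 blk=7 s=3: MISS | VC [20, 11]
  [8] addr=0xbd blk=11 s=3: VC-HIT | VC [20, 7]
  [9] addr=0x1c6 blk=28 s=0: MISS | VC [20, 7, 24]
  [10] addr=0x1cd blk=28 s=0: L1-HIT | VC [20, 7, 24]
  [11] addr=0x182 blk=24 s=0: VC-HIT | VC [20, 7, 28]

SEQ = [MISS, MISS, VC-HIT, L1-HIT, MISS, L1-HIT, L1-HIT, MISS, VC-HIT, MISS, L1-HIT, VC-HIT]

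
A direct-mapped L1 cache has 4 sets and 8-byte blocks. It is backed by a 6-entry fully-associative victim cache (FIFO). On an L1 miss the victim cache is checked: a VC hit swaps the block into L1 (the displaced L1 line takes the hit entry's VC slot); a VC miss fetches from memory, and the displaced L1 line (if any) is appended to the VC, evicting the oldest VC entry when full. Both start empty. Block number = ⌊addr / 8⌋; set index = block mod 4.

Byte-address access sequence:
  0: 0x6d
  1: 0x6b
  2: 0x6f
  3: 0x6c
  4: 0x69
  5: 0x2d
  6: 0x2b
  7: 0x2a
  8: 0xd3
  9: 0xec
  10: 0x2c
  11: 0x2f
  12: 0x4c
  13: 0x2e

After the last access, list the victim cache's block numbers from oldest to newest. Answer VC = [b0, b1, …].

0: 0x6d (blk 13, set 1) → MISS  vc=[]
1: 0x6b (blk 13, set 1) → L1-HIT  vc=[]
2: 0x6f (blk 13, set 1) → L1-HIT  vc=[]
3: 0x6c (blk 13, set 1) → L1-HIT  vc=[]
4: 0x69 (blk 13, set 1) → L1-HIT  vc=[]
5: 0x2d (blk 5, set 1) → MISS  vc=[13]
6: 0x2b (blk 5, set 1) → L1-HIT  vc=[13]
7: 0x2a (blk 5, set 1) → L1-HIT  vc=[13]
8: 0xd3 (blk 26, set 2) → MISS  vc=[13]
9: 0xec (blk 29, set 1) → MISS  vc=[13, 5]
10: 0x2c (blk 5, set 1) → VC-HIT  vc=[13, 29]
11: 0x2f (blk 5, set 1) → L1-HIT  vc=[13, 29]
12: 0x4c (blk 9, set 1) → MISS  vc=[13, 29, 5]
13: 0x2e (blk 5, set 1) → VC-HIT  vc=[13, 29, 9]

VC = [13, 29, 9]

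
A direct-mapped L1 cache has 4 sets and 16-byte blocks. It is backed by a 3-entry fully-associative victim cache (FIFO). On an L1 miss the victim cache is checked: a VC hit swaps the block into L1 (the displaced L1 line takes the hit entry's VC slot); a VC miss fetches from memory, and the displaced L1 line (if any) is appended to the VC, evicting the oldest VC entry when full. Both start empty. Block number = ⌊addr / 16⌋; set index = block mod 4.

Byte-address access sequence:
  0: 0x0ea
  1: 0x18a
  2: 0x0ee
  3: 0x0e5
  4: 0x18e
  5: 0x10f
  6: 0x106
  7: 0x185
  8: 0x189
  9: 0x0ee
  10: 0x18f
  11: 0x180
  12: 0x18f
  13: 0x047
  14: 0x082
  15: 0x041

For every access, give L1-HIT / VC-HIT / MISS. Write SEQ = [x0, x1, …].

SEQ = [MISS, MISS, L1-HIT, L1-HIT, L1-HIT, MISS, L1-HIT, VC-HIT, L1-HIT, L1-HIT, L1-HIT, L1-HIT, L1-HIT, MISS, MISS, VC-HIT]

  [0] addr=0xea blk=14 s=2: MISS | VC []
  [1] addr=0x18a blk=24 s=0: MISS | VC []
  [2] addr=0xee blk=14 s=2: L1-HIT | VC []
  [3] addr=0xe5 blk=14 s=2: L1-HIT | VC []
  [4] addr=0x18e blk=24 s=0: L1-HIT | VC []
  [5] addr=0x10f blk=16 s=0: MISS | VC [24]
  [6] addr=0x106 blk=16 s=0: L1-HIT | VC [24]
  [7] addr=0x185 blk=24 s=0: VC-HIT | VC [16]
  [8] addr=0x189 blk=24 s=0: L1-HIT | VC [16]
  [9] addr=0xee blk=14 s=2: L1-HIT | VC [16]
  [10] addr=0x18f blk=24 s=0: L1-HIT | VC [16]
  [11] addr=0x180 blk=24 s=0: L1-HIT | VC [16]
  [12] addr=0x18f blk=24 s=0: L1-HIT | VC [16]
  [13] addr=0x47 blk=4 s=0: MISS | VC [16, 24]
  [14] addr=0x82 blk=8 s=0: MISS | VC [16, 24, 4]
  [15] addr=0x41 blk=4 s=0: VC-HIT | VC [16, 24, 8]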